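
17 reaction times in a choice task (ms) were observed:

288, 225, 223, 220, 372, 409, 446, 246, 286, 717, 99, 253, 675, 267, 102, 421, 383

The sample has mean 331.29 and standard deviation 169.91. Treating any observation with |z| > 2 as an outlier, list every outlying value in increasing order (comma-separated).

675, 717

Cutoffs at x̄ ± 2s: 331.29 ± 2·169.91 = [-8.53, 671.11].
675: z = 2.02, |z| > 2 → outlier.
717: z = 2.27, |z| > 2 → outlier.
Every other value lies within [-8.53, 671.11].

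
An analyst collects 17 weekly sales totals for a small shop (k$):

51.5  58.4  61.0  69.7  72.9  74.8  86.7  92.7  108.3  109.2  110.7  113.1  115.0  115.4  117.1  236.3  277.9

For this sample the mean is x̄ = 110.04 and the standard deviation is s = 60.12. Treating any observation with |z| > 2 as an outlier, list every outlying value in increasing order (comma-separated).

Cutoffs at x̄ ± 2s: 110.04 ± 2·60.12 = [-10.20, 230.28].
236.3: z = 2.10, |z| > 2 → outlier.
277.9: z = 2.79, |z| > 2 → outlier.
Every other value lies within [-10.20, 230.28].

236.3, 277.9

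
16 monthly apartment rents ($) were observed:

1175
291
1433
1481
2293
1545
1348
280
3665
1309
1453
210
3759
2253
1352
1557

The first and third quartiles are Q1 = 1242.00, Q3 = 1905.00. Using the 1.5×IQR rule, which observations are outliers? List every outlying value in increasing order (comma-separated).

IQR = Q3 − Q1 = 1905.00 − 1242.00 = 663.00.
Lower fence = Q1 − 1.5·IQR = 1242.00 − 994.50 = 247.50.
Upper fence = Q3 + 1.5·IQR = 1905.00 + 994.50 = 2899.50.
210 < 247.50 → outlier.
3665 > 2899.50 → outlier.
3759 > 2899.50 → outlier.
All remaining values lie within [247.50, 2899.50].

210, 3665, 3759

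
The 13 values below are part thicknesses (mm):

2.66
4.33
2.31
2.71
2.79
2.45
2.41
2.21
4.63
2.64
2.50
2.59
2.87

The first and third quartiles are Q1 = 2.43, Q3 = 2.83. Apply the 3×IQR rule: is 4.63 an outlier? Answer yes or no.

yes

IQR = Q3 − Q1 = 2.83 − 2.43 = 0.40.
Lower fence = Q1 − 3·IQR = 2.43 − 1.20 = 1.23.
Upper fence = Q3 + 3·IQR = 2.83 + 1.20 = 4.03.
4.63 lies above the upper fence.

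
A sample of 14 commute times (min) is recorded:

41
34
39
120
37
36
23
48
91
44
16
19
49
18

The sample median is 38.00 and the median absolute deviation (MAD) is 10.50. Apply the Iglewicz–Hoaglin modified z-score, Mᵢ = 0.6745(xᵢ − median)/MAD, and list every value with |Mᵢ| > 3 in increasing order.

|Mᵢ| > 3 ⇔ |xᵢ − 38.00| > 3·10.50/0.6745 = 46.70.
So outliers lie outside [-8.70, 84.70].
91: M = 3.40 → outlier.
120: M = 5.27 → outlier.

91, 120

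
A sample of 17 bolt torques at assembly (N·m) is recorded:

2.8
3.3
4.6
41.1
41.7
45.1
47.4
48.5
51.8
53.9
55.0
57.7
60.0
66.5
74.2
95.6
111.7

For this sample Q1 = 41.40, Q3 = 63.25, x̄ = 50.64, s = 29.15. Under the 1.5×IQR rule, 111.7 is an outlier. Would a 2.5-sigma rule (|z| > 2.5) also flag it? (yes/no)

no

z = (111.7 − 50.64) / 29.15 = 2.09.
|z| = 2.09 ≤ 2.5.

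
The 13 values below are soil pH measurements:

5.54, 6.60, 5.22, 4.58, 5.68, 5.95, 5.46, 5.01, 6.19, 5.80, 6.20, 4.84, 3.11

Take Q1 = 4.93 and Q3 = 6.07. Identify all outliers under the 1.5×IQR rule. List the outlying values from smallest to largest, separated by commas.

3.11

IQR = Q3 − Q1 = 6.07 − 4.93 = 1.14.
Lower fence = Q1 − 1.5·IQR = 4.93 − 1.71 = 3.22.
Upper fence = Q3 + 1.5·IQR = 6.07 + 1.71 = 7.78.
3.11 < 3.22 → outlier.
All remaining values lie within [3.22, 7.78].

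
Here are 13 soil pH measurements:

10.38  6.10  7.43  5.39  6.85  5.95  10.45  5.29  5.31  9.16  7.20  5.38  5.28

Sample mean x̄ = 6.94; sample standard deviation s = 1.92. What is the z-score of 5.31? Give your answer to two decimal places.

-0.85

z = (5.31 − 6.94) / 1.92 = -0.85.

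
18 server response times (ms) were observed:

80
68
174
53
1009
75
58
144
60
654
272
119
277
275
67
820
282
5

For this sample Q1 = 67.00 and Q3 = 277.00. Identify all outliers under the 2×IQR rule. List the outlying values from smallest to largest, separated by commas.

IQR = Q3 − Q1 = 277.00 − 67.00 = 210.00.
Lower fence = Q1 − 2·IQR = 67.00 − 420.00 = -353.00.
Upper fence = Q3 + 2·IQR = 277.00 + 420.00 = 697.00.
820 > 697.00 → outlier.
1009 > 697.00 → outlier.
All remaining values lie within [-353.00, 697.00].

820, 1009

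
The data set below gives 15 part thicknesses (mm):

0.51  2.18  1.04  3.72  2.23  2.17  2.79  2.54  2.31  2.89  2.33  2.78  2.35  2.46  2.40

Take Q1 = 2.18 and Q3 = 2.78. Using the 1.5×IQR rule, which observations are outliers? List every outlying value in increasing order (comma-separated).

0.51, 1.04, 3.72

IQR = Q3 − Q1 = 2.78 − 2.18 = 0.60.
Lower fence = Q1 − 1.5·IQR = 2.18 − 0.90 = 1.28.
Upper fence = Q3 + 1.5·IQR = 2.78 + 0.90 = 3.68.
0.51 < 1.28 → outlier.
1.04 < 1.28 → outlier.
3.72 > 3.68 → outlier.
All remaining values lie within [1.28, 3.68].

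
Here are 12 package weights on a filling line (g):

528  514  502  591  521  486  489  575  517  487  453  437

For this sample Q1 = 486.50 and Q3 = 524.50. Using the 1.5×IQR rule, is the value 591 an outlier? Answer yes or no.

yes

IQR = Q3 − Q1 = 524.50 − 486.50 = 38.00.
Lower fence = Q1 − 1.5·IQR = 486.50 − 57.00 = 429.50.
Upper fence = Q3 + 1.5·IQR = 524.50 + 57.00 = 581.50.
591 lies above the upper fence.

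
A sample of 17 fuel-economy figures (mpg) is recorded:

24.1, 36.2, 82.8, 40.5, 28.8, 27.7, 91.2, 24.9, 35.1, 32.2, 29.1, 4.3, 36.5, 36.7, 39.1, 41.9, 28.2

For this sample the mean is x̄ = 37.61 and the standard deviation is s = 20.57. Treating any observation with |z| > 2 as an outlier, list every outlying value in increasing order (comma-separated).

Cutoffs at x̄ ± 2s: 37.61 ± 2·20.57 = [-3.53, 78.75].
82.8: z = 2.20, |z| > 2 → outlier.
91.2: z = 2.61, |z| > 2 → outlier.
Every other value lies within [-3.53, 78.75].

82.8, 91.2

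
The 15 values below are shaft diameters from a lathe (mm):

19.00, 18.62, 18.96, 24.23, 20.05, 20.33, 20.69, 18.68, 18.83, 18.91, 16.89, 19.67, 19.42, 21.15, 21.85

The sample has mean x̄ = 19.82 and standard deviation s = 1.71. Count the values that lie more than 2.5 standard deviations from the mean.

Cutoffs: x̄ ± 2.5s = [15.545, 24.095].
Outside the cutoffs: 24.23.

1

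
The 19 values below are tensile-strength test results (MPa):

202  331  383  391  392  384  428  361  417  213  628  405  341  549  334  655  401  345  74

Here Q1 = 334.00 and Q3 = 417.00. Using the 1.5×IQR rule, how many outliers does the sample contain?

5

IQR = 83.00; fences at 334.00 − 124.50 = 209.50 and 417.00 + 124.50 = 541.50.
Outside the cutoffs: 74, 202, 549, 628, 655.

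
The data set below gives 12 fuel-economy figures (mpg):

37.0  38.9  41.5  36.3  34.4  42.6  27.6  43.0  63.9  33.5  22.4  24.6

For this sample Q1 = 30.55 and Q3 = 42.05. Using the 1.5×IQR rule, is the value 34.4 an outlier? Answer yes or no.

no

IQR = Q3 − Q1 = 42.05 − 30.55 = 11.50.
Lower fence = Q1 − 1.5·IQR = 30.55 − 17.25 = 13.30.
Upper fence = Q3 + 1.5·IQR = 42.05 + 17.25 = 59.30.
34.4 lies within [13.30, 59.30].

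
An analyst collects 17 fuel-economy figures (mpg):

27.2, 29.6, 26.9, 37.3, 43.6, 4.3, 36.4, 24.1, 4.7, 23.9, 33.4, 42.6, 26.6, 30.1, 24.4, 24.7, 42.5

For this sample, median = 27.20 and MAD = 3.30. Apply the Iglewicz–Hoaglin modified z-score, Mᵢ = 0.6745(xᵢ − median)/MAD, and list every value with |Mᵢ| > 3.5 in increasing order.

|Mᵢ| > 3.5 ⇔ |xᵢ − 27.20| > 3.5·3.30/0.6745 = 17.12.
So outliers lie outside [10.08, 44.32].
4.3: M = -4.68 → outlier.
4.7: M = -4.60 → outlier.

4.3, 4.7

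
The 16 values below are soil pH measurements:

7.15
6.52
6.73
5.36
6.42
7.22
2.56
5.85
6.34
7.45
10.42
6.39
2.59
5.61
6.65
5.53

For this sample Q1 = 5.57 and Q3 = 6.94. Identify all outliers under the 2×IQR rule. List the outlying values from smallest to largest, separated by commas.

2.56, 2.59, 10.42

IQR = Q3 − Q1 = 6.94 − 5.57 = 1.37.
Lower fence = Q1 − 2·IQR = 5.57 − 2.74 = 2.83.
Upper fence = Q3 + 2·IQR = 6.94 + 2.74 = 9.68.
2.56 < 2.83 → outlier.
2.59 < 2.83 → outlier.
10.42 > 9.68 → outlier.
All remaining values lie within [2.83, 9.68].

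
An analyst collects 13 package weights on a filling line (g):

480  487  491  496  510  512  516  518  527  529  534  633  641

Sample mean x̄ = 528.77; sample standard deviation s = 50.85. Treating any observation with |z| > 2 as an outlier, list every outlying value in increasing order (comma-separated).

Cutoffs at x̄ ± 2s: 528.77 ± 2·50.85 = [427.07, 630.47].
633: z = 2.05, |z| > 2 → outlier.
641: z = 2.21, |z| > 2 → outlier.
Every other value lies within [427.07, 630.47].

633, 641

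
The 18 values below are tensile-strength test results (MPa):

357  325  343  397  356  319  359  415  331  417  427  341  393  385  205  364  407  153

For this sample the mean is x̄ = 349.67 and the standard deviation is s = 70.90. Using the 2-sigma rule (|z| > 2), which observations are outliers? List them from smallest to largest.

153, 205

Cutoffs at x̄ ± 2s: 349.67 ± 2·70.90 = [207.87, 491.47].
153: z = -2.77, |z| > 2 → outlier.
205: z = -2.04, |z| > 2 → outlier.
Every other value lies within [207.87, 491.47].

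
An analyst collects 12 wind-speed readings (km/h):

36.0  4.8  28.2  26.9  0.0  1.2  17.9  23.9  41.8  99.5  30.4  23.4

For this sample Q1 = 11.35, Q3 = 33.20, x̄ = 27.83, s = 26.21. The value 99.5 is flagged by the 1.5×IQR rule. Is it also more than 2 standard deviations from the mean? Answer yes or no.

yes

z = (99.5 − 27.83) / 26.21 = 2.73.
|z| = 2.73 > 2.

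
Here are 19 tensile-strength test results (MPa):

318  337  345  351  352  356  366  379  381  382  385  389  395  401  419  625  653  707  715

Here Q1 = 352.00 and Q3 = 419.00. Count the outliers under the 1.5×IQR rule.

IQR = 67.00; fences at 352.00 − 100.50 = 251.50 and 419.00 + 100.50 = 519.50.
Outside the cutoffs: 625, 653, 707, 715.

4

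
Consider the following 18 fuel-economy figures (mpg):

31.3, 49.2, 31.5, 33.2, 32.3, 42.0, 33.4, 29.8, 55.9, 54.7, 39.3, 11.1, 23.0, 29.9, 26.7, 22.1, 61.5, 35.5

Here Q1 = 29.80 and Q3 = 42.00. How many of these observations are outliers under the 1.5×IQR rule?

2

IQR = 12.20; fences at 29.80 − 18.30 = 11.50 and 42.00 + 18.30 = 60.30.
Outside the cutoffs: 11.1, 61.5.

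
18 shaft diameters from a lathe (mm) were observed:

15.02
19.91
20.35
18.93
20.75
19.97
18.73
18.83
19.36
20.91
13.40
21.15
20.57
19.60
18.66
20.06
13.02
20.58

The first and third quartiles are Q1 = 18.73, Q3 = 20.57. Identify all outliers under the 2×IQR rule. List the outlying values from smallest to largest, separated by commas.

13.02, 13.40, 15.02

IQR = Q3 − Q1 = 20.57 − 18.73 = 1.84.
Lower fence = Q1 − 2·IQR = 18.73 − 3.68 = 15.05.
Upper fence = Q3 + 2·IQR = 20.57 + 3.68 = 24.25.
13.02 < 15.05 → outlier.
13.40 < 15.05 → outlier.
15.02 < 15.05 → outlier.
All remaining values lie within [15.05, 24.25].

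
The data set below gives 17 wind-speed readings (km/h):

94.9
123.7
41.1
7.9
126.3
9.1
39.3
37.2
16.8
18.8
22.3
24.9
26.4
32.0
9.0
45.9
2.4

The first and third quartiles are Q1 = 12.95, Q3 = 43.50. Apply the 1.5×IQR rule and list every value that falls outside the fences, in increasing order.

94.9, 123.7, 126.3

IQR = Q3 − Q1 = 43.50 − 12.95 = 30.55.
Lower fence = Q1 − 1.5·IQR = 12.95 − 45.825 = -32.875.
Upper fence = Q3 + 1.5·IQR = 43.50 + 45.825 = 89.325.
94.9 > 89.325 → outlier.
123.7 > 89.325 → outlier.
126.3 > 89.325 → outlier.
All remaining values lie within [-32.875, 89.325].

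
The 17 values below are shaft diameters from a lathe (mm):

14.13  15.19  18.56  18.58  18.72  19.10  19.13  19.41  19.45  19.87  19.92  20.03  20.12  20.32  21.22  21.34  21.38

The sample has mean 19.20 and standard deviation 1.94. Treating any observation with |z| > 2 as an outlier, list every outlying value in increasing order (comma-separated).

Cutoffs at x̄ ± 2s: 19.20 ± 2·1.94 = [15.32, 23.08].
14.13: z = -2.61, |z| > 2 → outlier.
15.19: z = -2.07, |z| > 2 → outlier.
Every other value lies within [15.32, 23.08].

14.13, 15.19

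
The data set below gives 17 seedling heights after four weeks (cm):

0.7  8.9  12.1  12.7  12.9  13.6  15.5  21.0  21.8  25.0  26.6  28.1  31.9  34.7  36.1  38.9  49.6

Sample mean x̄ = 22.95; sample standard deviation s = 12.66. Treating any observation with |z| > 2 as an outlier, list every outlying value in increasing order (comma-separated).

49.6

Cutoffs at x̄ ± 2s: 22.95 ± 2·12.66 = [-2.37, 48.27].
49.6: z = 2.11, |z| > 2 → outlier.
Every other value lies within [-2.37, 48.27].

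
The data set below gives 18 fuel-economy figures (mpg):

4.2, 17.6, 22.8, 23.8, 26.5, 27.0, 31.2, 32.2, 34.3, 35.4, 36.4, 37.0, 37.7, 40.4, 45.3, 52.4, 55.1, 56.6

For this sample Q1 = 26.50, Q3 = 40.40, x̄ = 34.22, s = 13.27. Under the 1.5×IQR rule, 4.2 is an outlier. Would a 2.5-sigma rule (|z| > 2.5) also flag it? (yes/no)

no

z = (4.2 − 34.22) / 13.27 = -2.26.
|z| = 2.26 ≤ 2.5.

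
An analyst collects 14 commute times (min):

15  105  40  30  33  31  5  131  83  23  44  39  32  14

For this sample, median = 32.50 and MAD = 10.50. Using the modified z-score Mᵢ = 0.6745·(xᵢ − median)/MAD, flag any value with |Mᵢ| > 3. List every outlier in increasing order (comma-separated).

|Mᵢ| > 3 ⇔ |xᵢ − 32.50| > 3·10.50/0.6745 = 46.70.
So outliers lie outside [-14.20, 79.20].
83: M = 3.24 → outlier.
105: M = 4.66 → outlier.
131: M = 6.33 → outlier.

83, 105, 131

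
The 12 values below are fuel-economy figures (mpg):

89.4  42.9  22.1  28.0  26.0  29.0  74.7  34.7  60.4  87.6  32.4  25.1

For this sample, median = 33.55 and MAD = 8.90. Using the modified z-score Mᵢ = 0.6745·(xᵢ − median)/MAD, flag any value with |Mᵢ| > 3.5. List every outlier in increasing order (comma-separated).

87.6, 89.4

|Mᵢ| > 3.5 ⇔ |xᵢ − 33.55| > 3.5·8.90/0.6745 = 46.18.
So outliers lie outside [-12.63, 79.73].
87.6: M = 4.10 → outlier.
89.4: M = 4.23 → outlier.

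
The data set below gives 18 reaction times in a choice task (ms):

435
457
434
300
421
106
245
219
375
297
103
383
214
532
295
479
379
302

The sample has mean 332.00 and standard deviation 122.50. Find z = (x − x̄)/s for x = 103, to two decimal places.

z = (103 − 332.00) / 122.50 = -1.87.

-1.87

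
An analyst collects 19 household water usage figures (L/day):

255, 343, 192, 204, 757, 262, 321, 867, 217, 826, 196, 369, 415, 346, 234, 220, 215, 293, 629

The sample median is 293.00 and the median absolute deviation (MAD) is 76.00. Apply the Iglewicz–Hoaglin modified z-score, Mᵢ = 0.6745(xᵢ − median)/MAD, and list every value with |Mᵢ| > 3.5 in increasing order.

757, 826, 867

|Mᵢ| > 3.5 ⇔ |xᵢ − 293.00| > 3.5·76.00/0.6745 = 394.37.
So outliers lie outside [-101.37, 687.37].
757: M = 4.12 → outlier.
826: M = 4.73 → outlier.
867: M = 5.09 → outlier.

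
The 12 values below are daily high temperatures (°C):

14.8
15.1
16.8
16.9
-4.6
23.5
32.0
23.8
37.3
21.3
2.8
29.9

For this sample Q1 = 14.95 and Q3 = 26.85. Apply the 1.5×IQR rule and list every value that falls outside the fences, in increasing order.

-4.6

IQR = Q3 − Q1 = 26.85 − 14.95 = 11.90.
Lower fence = Q1 − 1.5·IQR = 14.95 − 17.85 = -2.90.
Upper fence = Q3 + 1.5·IQR = 26.85 + 17.85 = 44.70.
-4.6 < -2.90 → outlier.
All remaining values lie within [-2.90, 44.70].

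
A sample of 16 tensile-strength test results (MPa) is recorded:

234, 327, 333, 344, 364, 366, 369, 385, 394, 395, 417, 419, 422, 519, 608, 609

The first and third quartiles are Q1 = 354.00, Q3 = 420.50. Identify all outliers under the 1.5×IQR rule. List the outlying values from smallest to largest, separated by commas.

234, 608, 609

IQR = Q3 − Q1 = 420.50 − 354.00 = 66.50.
Lower fence = Q1 − 1.5·IQR = 354.00 − 99.75 = 254.25.
Upper fence = Q3 + 1.5·IQR = 420.50 + 99.75 = 520.25.
234 < 254.25 → outlier.
608 > 520.25 → outlier.
609 > 520.25 → outlier.
All remaining values lie within [254.25, 520.25].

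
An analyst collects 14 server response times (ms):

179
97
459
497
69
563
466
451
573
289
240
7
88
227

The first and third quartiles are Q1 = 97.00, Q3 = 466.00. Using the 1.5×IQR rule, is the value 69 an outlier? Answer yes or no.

IQR = Q3 − Q1 = 466.00 − 97.00 = 369.00.
Lower fence = Q1 − 1.5·IQR = 97.00 − 553.50 = -456.50.
Upper fence = Q3 + 1.5·IQR = 466.00 + 553.50 = 1019.50.
69 lies within [-456.50, 1019.50].

no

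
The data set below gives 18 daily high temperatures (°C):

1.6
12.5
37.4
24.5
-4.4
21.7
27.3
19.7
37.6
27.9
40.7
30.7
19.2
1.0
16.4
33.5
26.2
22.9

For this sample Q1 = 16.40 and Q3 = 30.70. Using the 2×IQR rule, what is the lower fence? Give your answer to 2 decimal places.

IQR = Q3 − Q1 = 30.70 − 16.40 = 14.30.
Lower fence = Q1 − 2·IQR = 16.40 − 28.60 = -12.20.
Upper fence = Q3 + 2·IQR = 30.70 + 28.60 = 59.30.

-12.20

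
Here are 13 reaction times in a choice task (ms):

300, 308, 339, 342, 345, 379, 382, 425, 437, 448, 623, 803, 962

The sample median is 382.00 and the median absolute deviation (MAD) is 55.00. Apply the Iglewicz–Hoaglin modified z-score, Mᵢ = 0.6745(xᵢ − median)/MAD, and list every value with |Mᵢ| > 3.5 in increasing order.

803, 962

|Mᵢ| > 3.5 ⇔ |xᵢ − 382.00| > 3.5·55.00/0.6745 = 285.40.
So outliers lie outside [96.60, 667.40].
803: M = 5.16 → outlier.
962: M = 7.11 → outlier.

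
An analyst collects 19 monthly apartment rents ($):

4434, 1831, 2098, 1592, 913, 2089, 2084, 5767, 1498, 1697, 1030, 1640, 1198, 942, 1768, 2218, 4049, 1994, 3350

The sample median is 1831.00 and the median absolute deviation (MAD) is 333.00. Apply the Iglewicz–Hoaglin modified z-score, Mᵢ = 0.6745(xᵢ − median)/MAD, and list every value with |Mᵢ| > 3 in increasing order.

3350, 4049, 4434, 5767

|Mᵢ| > 3 ⇔ |xᵢ − 1831.00| > 3·333.00/0.6745 = 1481.10.
So outliers lie outside [349.90, 3312.10].
3350: M = 3.08 → outlier.
4049: M = 4.49 → outlier.
4434: M = 5.27 → outlier.
5767: M = 7.97 → outlier.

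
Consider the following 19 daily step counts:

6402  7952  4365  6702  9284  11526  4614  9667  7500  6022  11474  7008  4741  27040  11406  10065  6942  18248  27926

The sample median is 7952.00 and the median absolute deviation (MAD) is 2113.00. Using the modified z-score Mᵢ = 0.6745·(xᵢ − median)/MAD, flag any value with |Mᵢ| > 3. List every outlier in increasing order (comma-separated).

|Mᵢ| > 3 ⇔ |xᵢ − 7952.00| > 3·2113.00/0.6745 = 9398.07.
So outliers lie outside [-1446.07, 17350.07].
18248: M = 3.29 → outlier.
27040: M = 6.09 → outlier.
27926: M = 6.38 → outlier.

18248, 27040, 27926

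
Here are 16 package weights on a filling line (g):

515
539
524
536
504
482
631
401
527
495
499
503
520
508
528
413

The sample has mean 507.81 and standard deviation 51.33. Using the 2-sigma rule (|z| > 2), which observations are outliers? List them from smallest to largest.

Cutoffs at x̄ ± 2s: 507.81 ± 2·51.33 = [405.15, 610.47].
401: z = -2.08, |z| > 2 → outlier.
631: z = 2.40, |z| > 2 → outlier.
Every other value lies within [405.15, 610.47].

401, 631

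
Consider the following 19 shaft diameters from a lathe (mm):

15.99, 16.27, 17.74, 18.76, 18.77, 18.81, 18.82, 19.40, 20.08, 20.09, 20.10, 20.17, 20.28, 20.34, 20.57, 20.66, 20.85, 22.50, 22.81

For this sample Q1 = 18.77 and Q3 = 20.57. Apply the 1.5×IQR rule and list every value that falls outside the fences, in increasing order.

15.99

IQR = Q3 − Q1 = 20.57 − 18.77 = 1.80.
Lower fence = Q1 − 1.5·IQR = 18.77 − 2.70 = 16.07.
Upper fence = Q3 + 1.5·IQR = 20.57 + 2.70 = 23.27.
15.99 < 16.07 → outlier.
All remaining values lie within [16.07, 23.27].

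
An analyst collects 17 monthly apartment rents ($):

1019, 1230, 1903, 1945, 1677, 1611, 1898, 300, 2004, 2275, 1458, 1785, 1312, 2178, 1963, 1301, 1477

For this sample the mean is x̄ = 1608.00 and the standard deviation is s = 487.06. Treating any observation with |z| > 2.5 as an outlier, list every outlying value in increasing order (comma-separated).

Cutoffs at x̄ ± 2.5s: 1608.00 ± 2.5·487.06 = [390.35, 2825.65].
300: z = -2.69, |z| > 2.5 → outlier.
Every other value lies within [390.35, 2825.65].

300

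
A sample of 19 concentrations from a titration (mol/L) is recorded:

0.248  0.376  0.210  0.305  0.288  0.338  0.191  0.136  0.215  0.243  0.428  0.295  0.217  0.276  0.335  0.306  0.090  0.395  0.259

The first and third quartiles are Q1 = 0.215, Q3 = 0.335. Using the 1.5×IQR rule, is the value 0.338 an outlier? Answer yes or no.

IQR = Q3 − Q1 = 0.335 − 0.215 = 0.120.
Lower fence = Q1 − 1.5·IQR = 0.215 − 0.180 = 0.035.
Upper fence = Q3 + 1.5·IQR = 0.335 + 0.180 = 0.515.
0.338 lies within [0.035, 0.515].

no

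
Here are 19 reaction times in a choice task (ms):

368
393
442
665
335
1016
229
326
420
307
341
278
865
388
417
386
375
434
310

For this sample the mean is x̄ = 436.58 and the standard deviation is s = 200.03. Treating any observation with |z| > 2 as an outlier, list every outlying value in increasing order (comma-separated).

865, 1016

Cutoffs at x̄ ± 2s: 436.58 ± 2·200.03 = [36.52, 836.64].
865: z = 2.14, |z| > 2 → outlier.
1016: z = 2.90, |z| > 2 → outlier.
Every other value lies within [36.52, 836.64].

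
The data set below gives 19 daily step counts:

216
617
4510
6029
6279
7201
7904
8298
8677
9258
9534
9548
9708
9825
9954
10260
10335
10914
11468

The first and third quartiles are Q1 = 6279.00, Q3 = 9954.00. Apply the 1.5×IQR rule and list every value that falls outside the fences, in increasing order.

216, 617

IQR = Q3 − Q1 = 9954.00 − 6279.00 = 3675.00.
Lower fence = Q1 − 1.5·IQR = 6279.00 − 5512.50 = 766.50.
Upper fence = Q3 + 1.5·IQR = 9954.00 + 5512.50 = 15466.50.
216 < 766.50 → outlier.
617 < 766.50 → outlier.
All remaining values lie within [766.50, 15466.50].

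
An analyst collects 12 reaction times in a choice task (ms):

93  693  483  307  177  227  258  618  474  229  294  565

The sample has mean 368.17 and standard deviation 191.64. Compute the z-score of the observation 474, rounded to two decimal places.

z = (474 − 368.17) / 191.64 = 0.55.

0.55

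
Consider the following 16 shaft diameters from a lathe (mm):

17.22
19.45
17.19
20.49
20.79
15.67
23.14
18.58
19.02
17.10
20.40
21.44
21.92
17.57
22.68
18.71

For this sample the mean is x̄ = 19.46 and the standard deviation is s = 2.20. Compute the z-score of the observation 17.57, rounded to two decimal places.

-0.86

z = (17.57 − 19.46) / 2.20 = -0.86.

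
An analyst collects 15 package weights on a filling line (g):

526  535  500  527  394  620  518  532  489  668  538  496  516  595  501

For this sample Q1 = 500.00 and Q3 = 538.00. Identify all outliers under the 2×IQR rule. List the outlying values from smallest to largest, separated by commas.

394, 620, 668

IQR = Q3 − Q1 = 538.00 − 500.00 = 38.00.
Lower fence = Q1 − 2·IQR = 500.00 − 76.00 = 424.00.
Upper fence = Q3 + 2·IQR = 538.00 + 76.00 = 614.00.
394 < 424.00 → outlier.
620 > 614.00 → outlier.
668 > 614.00 → outlier.
All remaining values lie within [424.00, 614.00].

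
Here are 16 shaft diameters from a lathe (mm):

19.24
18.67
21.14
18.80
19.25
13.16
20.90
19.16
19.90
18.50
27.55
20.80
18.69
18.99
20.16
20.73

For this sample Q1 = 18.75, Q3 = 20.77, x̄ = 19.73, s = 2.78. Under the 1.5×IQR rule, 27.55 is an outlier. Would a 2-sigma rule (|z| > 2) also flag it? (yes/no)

z = (27.55 − 19.73) / 2.78 = 2.81.
|z| = 2.81 > 2.

yes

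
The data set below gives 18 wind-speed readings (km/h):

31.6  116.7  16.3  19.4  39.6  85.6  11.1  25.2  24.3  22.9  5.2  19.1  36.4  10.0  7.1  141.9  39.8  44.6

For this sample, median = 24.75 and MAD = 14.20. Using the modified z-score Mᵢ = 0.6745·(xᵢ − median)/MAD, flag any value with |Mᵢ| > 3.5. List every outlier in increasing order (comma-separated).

|Mᵢ| > 3.5 ⇔ |xᵢ − 24.75| > 3.5·14.20/0.6745 = 73.68.
So outliers lie outside [-48.93, 98.43].
116.7: M = 4.37 → outlier.
141.9: M = 5.56 → outlier.

116.7, 141.9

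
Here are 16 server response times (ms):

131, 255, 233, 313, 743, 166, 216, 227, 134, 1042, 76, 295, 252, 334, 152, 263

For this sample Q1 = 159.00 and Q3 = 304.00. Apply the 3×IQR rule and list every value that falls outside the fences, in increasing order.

IQR = Q3 − Q1 = 304.00 − 159.00 = 145.00.
Lower fence = Q1 − 3·IQR = 159.00 − 435.00 = -276.00.
Upper fence = Q3 + 3·IQR = 304.00 + 435.00 = 739.00.
743 > 739.00 → outlier.
1042 > 739.00 → outlier.
All remaining values lie within [-276.00, 739.00].

743, 1042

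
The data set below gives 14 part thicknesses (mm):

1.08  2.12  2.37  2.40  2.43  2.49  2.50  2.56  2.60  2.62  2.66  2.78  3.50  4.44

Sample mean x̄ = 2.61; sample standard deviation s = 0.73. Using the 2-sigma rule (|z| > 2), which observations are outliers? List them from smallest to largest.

Cutoffs at x̄ ± 2s: 2.61 ± 2·0.73 = [1.15, 4.07].
1.08: z = -2.10, |z| > 2 → outlier.
4.44: z = 2.51, |z| > 2 → outlier.
Every other value lies within [1.15, 4.07].

1.08, 4.44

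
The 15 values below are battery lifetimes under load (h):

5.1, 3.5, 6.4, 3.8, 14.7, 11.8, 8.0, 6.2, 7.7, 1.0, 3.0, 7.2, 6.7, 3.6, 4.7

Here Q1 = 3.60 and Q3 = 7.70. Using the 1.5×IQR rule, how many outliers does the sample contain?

1

IQR = 4.10; fences at 3.60 − 6.15 = -2.55 and 7.70 + 6.15 = 13.85.
Outside the cutoffs: 14.7.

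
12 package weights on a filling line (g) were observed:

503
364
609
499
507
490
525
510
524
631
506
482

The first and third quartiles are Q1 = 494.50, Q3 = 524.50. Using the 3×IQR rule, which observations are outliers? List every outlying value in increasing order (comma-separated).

IQR = Q3 − Q1 = 524.50 − 494.50 = 30.00.
Lower fence = Q1 − 3·IQR = 494.50 − 90.00 = 404.50.
Upper fence = Q3 + 3·IQR = 524.50 + 90.00 = 614.50.
364 < 404.50 → outlier.
631 > 614.50 → outlier.
All remaining values lie within [404.50, 614.50].

364, 631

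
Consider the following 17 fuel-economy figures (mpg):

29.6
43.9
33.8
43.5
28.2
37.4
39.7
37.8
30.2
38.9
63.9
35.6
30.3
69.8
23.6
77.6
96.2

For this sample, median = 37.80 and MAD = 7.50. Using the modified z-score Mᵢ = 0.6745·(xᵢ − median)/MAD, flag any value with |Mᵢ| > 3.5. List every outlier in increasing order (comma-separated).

|Mᵢ| > 3.5 ⇔ |xᵢ − 37.80| > 3.5·7.50/0.6745 = 38.92.
So outliers lie outside [-1.12, 76.72].
77.6: M = 3.58 → outlier.
96.2: M = 5.25 → outlier.

77.6, 96.2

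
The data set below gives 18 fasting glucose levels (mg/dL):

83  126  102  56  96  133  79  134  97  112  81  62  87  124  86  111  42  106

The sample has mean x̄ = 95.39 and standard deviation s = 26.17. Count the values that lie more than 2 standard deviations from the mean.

Cutoffs: x̄ ± 2s = [43.05, 147.73].
Outside the cutoffs: 42.

1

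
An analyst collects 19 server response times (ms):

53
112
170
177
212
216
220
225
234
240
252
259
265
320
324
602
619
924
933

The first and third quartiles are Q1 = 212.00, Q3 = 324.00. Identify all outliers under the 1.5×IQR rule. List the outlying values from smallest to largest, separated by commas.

602, 619, 924, 933

IQR = Q3 − Q1 = 324.00 − 212.00 = 112.00.
Lower fence = Q1 − 1.5·IQR = 212.00 − 168.00 = 44.00.
Upper fence = Q3 + 1.5·IQR = 324.00 + 168.00 = 492.00.
602 > 492.00 → outlier.
619 > 492.00 → outlier.
924 > 492.00 → outlier.
933 > 492.00 → outlier.
All remaining values lie within [44.00, 492.00].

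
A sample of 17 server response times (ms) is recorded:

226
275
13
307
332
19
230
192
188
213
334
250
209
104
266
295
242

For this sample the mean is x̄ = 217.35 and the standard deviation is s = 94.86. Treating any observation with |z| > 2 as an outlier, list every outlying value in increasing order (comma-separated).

13, 19

Cutoffs at x̄ ± 2s: 217.35 ± 2·94.86 = [27.63, 407.07].
13: z = -2.15, |z| > 2 → outlier.
19: z = -2.09, |z| > 2 → outlier.
Every other value lies within [27.63, 407.07].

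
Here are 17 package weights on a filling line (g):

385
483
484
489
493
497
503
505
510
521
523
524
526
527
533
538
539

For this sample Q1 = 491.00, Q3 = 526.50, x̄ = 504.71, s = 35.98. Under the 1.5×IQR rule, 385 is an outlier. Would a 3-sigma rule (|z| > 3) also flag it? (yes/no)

z = (385 − 504.71) / 35.98 = -3.33.
|z| = 3.33 > 3.

yes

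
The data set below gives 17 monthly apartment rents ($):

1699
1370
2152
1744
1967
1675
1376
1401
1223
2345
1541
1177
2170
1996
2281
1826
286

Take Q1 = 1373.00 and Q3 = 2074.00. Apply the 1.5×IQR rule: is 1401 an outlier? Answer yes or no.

IQR = Q3 − Q1 = 2074.00 − 1373.00 = 701.00.
Lower fence = Q1 − 1.5·IQR = 1373.00 − 1051.50 = 321.50.
Upper fence = Q3 + 1.5·IQR = 2074.00 + 1051.50 = 3125.50.
1401 lies within [321.50, 3125.50].

no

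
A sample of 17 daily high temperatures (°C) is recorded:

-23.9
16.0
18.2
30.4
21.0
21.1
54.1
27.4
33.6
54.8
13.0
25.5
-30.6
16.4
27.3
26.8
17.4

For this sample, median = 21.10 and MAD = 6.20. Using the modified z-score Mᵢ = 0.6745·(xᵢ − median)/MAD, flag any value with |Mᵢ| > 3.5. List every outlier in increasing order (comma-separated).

|Mᵢ| > 3.5 ⇔ |xᵢ − 21.10| > 3.5·6.20/0.6745 = 32.17.
So outliers lie outside [-11.07, 53.27].
-30.6: M = -5.62 → outlier.
-23.9: M = -4.90 → outlier.
54.1: M = 3.59 → outlier.
54.8: M = 3.67 → outlier.

-30.6, -23.9, 54.1, 54.8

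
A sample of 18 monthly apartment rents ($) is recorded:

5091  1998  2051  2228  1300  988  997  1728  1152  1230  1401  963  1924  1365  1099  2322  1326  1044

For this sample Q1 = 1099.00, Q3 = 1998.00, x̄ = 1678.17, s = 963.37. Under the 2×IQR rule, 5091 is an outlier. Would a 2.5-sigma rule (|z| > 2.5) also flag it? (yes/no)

yes

z = (5091 − 1678.17) / 963.37 = 3.54.
|z| = 3.54 > 2.5.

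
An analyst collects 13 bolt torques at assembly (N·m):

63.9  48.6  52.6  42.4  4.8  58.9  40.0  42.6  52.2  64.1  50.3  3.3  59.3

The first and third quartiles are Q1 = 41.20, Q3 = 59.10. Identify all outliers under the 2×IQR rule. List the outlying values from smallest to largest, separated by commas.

IQR = Q3 − Q1 = 59.10 − 41.20 = 17.90.
Lower fence = Q1 − 2·IQR = 41.20 − 35.80 = 5.40.
Upper fence = Q3 + 2·IQR = 59.10 + 35.80 = 94.90.
3.3 < 5.40 → outlier.
4.8 < 5.40 → outlier.
All remaining values lie within [5.40, 94.90].

3.3, 4.8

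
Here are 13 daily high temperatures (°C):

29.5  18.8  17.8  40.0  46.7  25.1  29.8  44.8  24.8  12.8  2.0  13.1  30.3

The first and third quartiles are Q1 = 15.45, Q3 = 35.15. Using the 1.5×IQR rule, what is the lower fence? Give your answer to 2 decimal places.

-14.10

IQR = Q3 − Q1 = 35.15 − 15.45 = 19.70.
Lower fence = Q1 − 1.5·IQR = 15.45 − 29.55 = -14.10.
Upper fence = Q3 + 1.5·IQR = 35.15 + 29.55 = 64.70.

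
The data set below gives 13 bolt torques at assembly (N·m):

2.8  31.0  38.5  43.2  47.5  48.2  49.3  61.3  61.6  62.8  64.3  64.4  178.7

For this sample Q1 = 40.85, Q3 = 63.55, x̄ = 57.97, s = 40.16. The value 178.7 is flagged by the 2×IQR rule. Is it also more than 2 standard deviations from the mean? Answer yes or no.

z = (178.7 − 57.97) / 40.16 = 3.01.
|z| = 3.01 > 2.

yes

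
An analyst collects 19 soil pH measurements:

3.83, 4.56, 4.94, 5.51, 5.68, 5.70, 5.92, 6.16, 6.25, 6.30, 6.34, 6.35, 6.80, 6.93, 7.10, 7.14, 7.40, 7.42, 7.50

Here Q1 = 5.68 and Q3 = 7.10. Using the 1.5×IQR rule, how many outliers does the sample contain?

0

IQR = 1.42; fences at 5.68 − 2.13 = 3.55 and 7.10 + 2.13 = 9.23.
Every value lies within the cutoffs.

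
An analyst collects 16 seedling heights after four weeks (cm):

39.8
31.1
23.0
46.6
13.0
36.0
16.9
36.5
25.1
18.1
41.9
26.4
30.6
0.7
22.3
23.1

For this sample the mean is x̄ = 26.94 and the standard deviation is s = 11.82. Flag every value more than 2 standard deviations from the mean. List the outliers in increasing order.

0.7

Cutoffs at x̄ ± 2s: 26.94 ± 2·11.82 = [3.30, 50.58].
0.7: z = -2.22, |z| > 2 → outlier.
Every other value lies within [3.30, 50.58].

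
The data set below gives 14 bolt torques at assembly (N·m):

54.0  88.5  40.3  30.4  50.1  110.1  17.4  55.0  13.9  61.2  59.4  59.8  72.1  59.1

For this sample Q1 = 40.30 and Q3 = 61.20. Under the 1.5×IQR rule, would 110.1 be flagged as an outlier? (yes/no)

IQR = Q3 − Q1 = 61.20 − 40.30 = 20.90.
Lower fence = Q1 − 1.5·IQR = 40.30 − 31.35 = 8.95.
Upper fence = Q3 + 1.5·IQR = 61.20 + 31.35 = 92.55.
110.1 lies above the upper fence.

yes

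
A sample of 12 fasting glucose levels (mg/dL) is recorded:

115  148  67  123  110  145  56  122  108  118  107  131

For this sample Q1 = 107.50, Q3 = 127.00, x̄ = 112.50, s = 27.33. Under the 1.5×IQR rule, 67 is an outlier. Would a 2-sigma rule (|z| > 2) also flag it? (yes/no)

z = (67 − 112.50) / 27.33 = -1.66.
|z| = 1.66 ≤ 2.

no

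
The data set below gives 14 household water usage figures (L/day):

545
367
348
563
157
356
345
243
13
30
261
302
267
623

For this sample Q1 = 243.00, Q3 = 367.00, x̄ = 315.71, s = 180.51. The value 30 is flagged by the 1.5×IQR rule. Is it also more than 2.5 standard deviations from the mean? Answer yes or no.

no

z = (30 − 315.71) / 180.51 = -1.58.
|z| = 1.58 ≤ 2.5.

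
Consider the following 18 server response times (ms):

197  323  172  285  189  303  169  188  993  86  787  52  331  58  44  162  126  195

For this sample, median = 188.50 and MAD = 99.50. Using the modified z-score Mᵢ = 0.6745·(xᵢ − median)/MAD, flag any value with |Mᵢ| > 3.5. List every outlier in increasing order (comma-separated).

787, 993

|Mᵢ| > 3.5 ⇔ |xᵢ − 188.50| > 3.5·99.50/0.6745 = 516.31.
So outliers lie outside [-327.81, 704.81].
787: M = 4.06 → outlier.
993: M = 5.45 → outlier.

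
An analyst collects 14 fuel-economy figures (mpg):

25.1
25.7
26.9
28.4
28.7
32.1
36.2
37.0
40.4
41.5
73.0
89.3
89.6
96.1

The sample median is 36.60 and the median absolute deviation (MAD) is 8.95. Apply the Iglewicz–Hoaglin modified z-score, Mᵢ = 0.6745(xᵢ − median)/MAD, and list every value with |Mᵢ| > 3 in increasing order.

|Mᵢ| > 3 ⇔ |xᵢ − 36.60| > 3·8.95/0.6745 = 39.81.
So outliers lie outside [-3.21, 76.41].
89.3: M = 3.97 → outlier.
89.6: M = 3.99 → outlier.
96.1: M = 4.48 → outlier.

89.3, 89.6, 96.1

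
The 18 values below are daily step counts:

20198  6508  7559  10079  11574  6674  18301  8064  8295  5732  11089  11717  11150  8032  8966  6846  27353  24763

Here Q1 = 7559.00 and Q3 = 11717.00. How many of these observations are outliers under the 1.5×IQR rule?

IQR = 4158.00; fences at 7559.00 − 6237.00 = 1322.00 and 11717.00 + 6237.00 = 17954.00.
Outside the cutoffs: 18301, 20198, 24763, 27353.

4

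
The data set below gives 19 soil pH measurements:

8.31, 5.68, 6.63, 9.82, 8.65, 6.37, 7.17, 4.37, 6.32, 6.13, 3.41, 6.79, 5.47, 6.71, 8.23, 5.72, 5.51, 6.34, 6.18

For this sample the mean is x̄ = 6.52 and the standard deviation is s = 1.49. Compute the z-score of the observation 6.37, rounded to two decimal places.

z = (6.37 − 6.52) / 1.49 = -0.10.

-0.10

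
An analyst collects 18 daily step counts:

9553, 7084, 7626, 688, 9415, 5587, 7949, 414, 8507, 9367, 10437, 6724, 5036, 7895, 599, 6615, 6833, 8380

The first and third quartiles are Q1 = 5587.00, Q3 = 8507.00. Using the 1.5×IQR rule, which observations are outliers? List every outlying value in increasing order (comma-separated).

IQR = Q3 − Q1 = 8507.00 − 5587.00 = 2920.00.
Lower fence = Q1 − 1.5·IQR = 5587.00 − 4380.00 = 1207.00.
Upper fence = Q3 + 1.5·IQR = 8507.00 + 4380.00 = 12887.00.
414 < 1207.00 → outlier.
599 < 1207.00 → outlier.
688 < 1207.00 → outlier.
All remaining values lie within [1207.00, 12887.00].

414, 599, 688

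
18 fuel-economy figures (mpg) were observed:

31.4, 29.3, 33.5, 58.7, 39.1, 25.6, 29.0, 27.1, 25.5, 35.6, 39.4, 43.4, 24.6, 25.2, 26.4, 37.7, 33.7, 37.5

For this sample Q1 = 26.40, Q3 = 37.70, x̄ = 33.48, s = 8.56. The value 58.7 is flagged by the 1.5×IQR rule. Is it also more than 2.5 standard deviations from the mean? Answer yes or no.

yes

z = (58.7 − 33.48) / 8.56 = 2.95.
|z| = 2.95 > 2.5.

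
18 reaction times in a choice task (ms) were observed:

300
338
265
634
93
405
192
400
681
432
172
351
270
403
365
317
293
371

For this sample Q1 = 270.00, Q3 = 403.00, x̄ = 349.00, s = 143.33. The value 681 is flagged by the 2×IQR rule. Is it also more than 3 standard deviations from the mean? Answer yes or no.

no

z = (681 − 349.00) / 143.33 = 2.32.
|z| = 2.32 ≤ 3.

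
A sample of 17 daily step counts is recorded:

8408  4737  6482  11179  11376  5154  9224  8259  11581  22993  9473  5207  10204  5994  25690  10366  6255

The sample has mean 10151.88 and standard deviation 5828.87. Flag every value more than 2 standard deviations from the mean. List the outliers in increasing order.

22993, 25690

Cutoffs at x̄ ± 2s: 10151.88 ± 2·5828.87 = [-1505.86, 21809.62].
22993: z = 2.20, |z| > 2 → outlier.
25690: z = 2.67, |z| > 2 → outlier.
Every other value lies within [-1505.86, 21809.62].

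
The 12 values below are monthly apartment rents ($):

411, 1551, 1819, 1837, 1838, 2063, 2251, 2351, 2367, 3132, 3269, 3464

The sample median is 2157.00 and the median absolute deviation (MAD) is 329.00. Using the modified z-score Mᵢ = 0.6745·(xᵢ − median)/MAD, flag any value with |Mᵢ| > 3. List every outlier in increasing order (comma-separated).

411

|Mᵢ| > 3 ⇔ |xᵢ − 2157.00| > 3·329.00/0.6745 = 1463.31.
So outliers lie outside [693.69, 3620.31].
411: M = -3.58 → outlier.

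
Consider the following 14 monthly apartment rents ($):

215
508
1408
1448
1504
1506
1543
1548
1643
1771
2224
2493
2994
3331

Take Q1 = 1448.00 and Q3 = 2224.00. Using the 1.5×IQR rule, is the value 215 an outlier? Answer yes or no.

IQR = Q3 − Q1 = 2224.00 − 1448.00 = 776.00.
Lower fence = Q1 − 1.5·IQR = 1448.00 − 1164.00 = 284.00.
Upper fence = Q3 + 1.5·IQR = 2224.00 + 1164.00 = 3388.00.
215 lies below the lower fence.

yes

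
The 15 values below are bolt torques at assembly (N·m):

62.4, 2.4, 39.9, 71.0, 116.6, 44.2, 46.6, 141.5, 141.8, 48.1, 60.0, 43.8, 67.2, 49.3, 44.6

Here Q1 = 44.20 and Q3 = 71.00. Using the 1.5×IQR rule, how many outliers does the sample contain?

4

IQR = 26.80; fences at 44.20 − 40.20 = 4.00 and 71.00 + 40.20 = 111.20.
Outside the cutoffs: 2.4, 116.6, 141.5, 141.8.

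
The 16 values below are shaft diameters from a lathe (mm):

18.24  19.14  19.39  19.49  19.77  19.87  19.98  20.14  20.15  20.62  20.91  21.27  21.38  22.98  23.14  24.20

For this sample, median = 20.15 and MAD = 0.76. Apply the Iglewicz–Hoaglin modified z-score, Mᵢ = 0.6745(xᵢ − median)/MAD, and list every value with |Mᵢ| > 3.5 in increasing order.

|Mᵢ| > 3.5 ⇔ |xᵢ − 20.15| > 3.5·0.76/0.6745 = 3.94.
So outliers lie outside [16.21, 24.09].
24.20: M = 3.59 → outlier.

24.20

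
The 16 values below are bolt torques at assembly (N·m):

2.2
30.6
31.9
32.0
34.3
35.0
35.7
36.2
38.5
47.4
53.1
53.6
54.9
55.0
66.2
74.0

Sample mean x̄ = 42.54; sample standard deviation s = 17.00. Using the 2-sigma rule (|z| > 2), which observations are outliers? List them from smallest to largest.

2.2

Cutoffs at x̄ ± 2s: 42.54 ± 2·17.00 = [8.54, 76.54].
2.2: z = -2.37, |z| > 2 → outlier.
Every other value lies within [8.54, 76.54].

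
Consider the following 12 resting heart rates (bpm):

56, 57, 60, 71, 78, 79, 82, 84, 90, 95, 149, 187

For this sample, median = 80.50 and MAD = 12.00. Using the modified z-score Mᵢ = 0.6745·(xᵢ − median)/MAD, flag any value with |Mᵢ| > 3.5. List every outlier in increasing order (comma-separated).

|Mᵢ| > 3.5 ⇔ |xᵢ − 80.50| > 3.5·12.00/0.6745 = 62.27.
So outliers lie outside [18.23, 142.77].
149: M = 3.85 → outlier.
187: M = 5.99 → outlier.

149, 187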